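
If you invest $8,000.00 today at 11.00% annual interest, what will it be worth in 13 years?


Future value formula: FV = PV × (1 + r)^t
FV = $8,000.00 × (1 + 0.11)^13
FV = $8,000.00 × 3.883280
FV = $31,066.24

FV = PV × (1 + r)^t = $31,066.24


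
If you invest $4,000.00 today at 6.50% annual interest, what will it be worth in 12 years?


Future value formula: FV = PV × (1 + r)^t
FV = $4,000.00 × (1 + 0.065)^12
FV = $4,000.00 × 2.129096
FV = $8,516.38

FV = PV × (1 + r)^t = $8,516.38


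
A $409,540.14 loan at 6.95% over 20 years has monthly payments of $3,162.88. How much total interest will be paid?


Total paid over the life of the loan = PMT × n.
Total paid = $3,162.88 × 240 = $759,091.20
Total interest = total paid − principal = $759,091.20 − $409,540.14 = $349,551.06

Total interest = (PMT × n) - PV = $349,551.06


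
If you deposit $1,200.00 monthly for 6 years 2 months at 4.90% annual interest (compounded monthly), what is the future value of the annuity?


Future value of an ordinary annuity: FV = PMT × ((1 + r)^n − 1) / r
Monthly rate r = 0.049/12 ≈ 0.00408333, n = 74
FV = $1,200.00 × ((1 + 0.049/12)^74 − 1) / (0.049/12)
FV = $1,200.00 × 86.192970
FV = $103,431.56

FV = PMT × ((1+r)^n - 1)/r = $103,431.56


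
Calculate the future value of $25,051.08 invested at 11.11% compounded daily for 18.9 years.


Compound interest formula: A = P(1 + r/n)^(nt)
A = $25,051.08 × (1 + 0.1111/365)^(365 × 18.9)
Growth factor: (1 + 0.1111/365)^6898.5 = 8.161847
A = $25,051.08 × 8.161847
A = $204,463.08

A = P(1 + r/n)^(nt) = $204,463.08


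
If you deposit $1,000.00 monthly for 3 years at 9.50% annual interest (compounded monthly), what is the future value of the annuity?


Future value of an ordinary annuity: FV = PMT × ((1 + r)^n − 1) / r
Monthly rate r = 0.095/12 ≈ 0.00791667, n = 36
FV = $1,000.00 × ((1 + 0.095/12)^36 − 1) / (0.095/12)
FV = $1,000.00 × 41.465760
FV = $41,465.76

FV = PMT × ((1+r)^n - 1)/r = $41,465.76


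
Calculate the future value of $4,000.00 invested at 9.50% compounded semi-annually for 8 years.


Compound interest formula: A = P(1 + r/n)^(nt)
A = $4,000.00 × (1 + 0.095/2)^(2 × 8)
Growth factor: (1 + 0.095/2)^16 = 2.101186
A = $4,000.00 × 2.101186
A = $8,404.74

A = P(1 + r/n)^(nt) = $8,404.74


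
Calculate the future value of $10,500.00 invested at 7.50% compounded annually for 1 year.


Compound interest formula: A = P(1 + r/n)^(nt)
A = $10,500.00 × (1 + 0.075/1)^(1 × 1)
Growth factor: (1 + 0.075/1)^1 = 1.075000
A = $10,500.00 × 1.075000
A = $11,287.50

A = P(1 + r/n)^(nt) = $11,287.50


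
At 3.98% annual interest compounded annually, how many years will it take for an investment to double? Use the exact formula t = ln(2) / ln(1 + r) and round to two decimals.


Doubling condition: (1 + r)^t = 2
Take ln of both sides: t × ln(1 + r) = ln(2)
t = ln(2) / ln(1 + r)
t = 0.693147 / 0.039028
t = 17.76

t = ln(2) / ln(1 + r) = 17.76 years


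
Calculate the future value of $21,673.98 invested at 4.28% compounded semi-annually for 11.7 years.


Compound interest formula: A = P(1 + r/n)^(nt)
A = $21,673.98 × (1 + 0.0428/2)^(2 × 11.7)
Growth factor: (1 + 0.0428/2)^23.4 = 1.641281
A = $21,673.98 × 1.641281
A = $35,573.09

A = P(1 + r/n)^(nt) = $35,573.09


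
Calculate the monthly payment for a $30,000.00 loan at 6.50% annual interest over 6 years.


Loan payment formula: PMT = PV × r / (1 − (1 + r)^(−n))
Monthly rate r = 0.065/12 ≈ 0.00541667, n = 72 months
Denominator: 1 − (1 + 0.065/12)^(−72) = 0.322230
PMT = $30,000.00 × (0.065/12) / 0.322230
PMT = $504.30 per month

PMT = PV × r / (1-(1+r)^(-n)) = $504.30/month


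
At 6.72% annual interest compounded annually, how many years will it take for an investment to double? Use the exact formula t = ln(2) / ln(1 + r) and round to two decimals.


Doubling condition: (1 + r)^t = 2
Take ln of both sides: t × ln(1 + r) = ln(2)
t = ln(2) / ln(1 + r)
t = 0.693147 / 0.065038
t = 10.66

t = ln(2) / ln(1 + r) = 10.66 years


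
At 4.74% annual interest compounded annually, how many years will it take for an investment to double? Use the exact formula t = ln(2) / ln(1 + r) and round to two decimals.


Doubling condition: (1 + r)^t = 2
Take ln of both sides: t × ln(1 + r) = ln(2)
t = ln(2) / ln(1 + r)
t = 0.693147 / 0.046311
t = 14.97

t = ln(2) / ln(1 + r) = 14.97 years


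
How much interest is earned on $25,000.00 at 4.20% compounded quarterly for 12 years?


Compound interest earned = final amount − principal.
A = P(1 + r/n)^(nt) = $25,000.00 × (1 + 0.042/4)^(4 × 12) = $41,274.64
Interest = A − P = $41,274.64 − $25,000.00 = $16,274.64

Interest = A - P = $16,274.64


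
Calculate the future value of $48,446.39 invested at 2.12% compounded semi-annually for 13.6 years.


Compound interest formula: A = P(1 + r/n)^(nt)
A = $48,446.39 × (1 + 0.0212/2)^(2 × 13.6)
Growth factor: (1 + 0.0212/2)^27.2 = 1.3321612
A = $48,446.39 × 1.3321612
A = $64,538.40

A = P(1 + r/n)^(nt) = $64,538.40


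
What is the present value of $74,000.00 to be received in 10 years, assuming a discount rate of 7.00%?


Present value formula: PV = FV / (1 + r)^t
PV = $74,000.00 / (1 + 0.07)^10
PV = $74,000.00 / 1.967151
PV = $37,617.85

PV = FV / (1 + r)^t = $37,617.85


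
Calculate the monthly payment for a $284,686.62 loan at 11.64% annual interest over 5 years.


Loan payment formula: PMT = PV × r / (1 − (1 + r)^(−n))
Monthly rate r = 0.1164/12 = 0.0097, n = 60 months
Denominator: 1 − (1 + 0.1164/12)^(−60) = 0.439651
PMT = $284,686.62 × (0.1164/12) / 0.439651
PMT = $6,281.03 per month

PMT = PV × r / (1-(1+r)^(-n)) = $6,281.03/month


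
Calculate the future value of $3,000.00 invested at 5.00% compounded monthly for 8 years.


Compound interest formula: A = P(1 + r/n)^(nt)
A = $3,000.00 × (1 + 0.05/12)^(12 × 8)
Growth factor: (1 + 0.05/12)^96 = 1.4905855
A = $3,000.00 × 1.4905855
A = $4,471.76

A = P(1 + r/n)^(nt) = $4,471.76


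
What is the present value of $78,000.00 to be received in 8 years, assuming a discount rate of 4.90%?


Present value formula: PV = FV / (1 + r)^t
PV = $78,000.00 / (1 + 0.049)^8
PV = $78,000.00 / 1.466236
PV = $53,197.44

PV = FV / (1 + r)^t = $53,197.44


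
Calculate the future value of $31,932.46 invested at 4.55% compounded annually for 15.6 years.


Compound interest formula: A = P(1 + r/n)^(nt)
A = $31,932.46 × (1 + 0.0455/1)^(1 × 15.6)
Growth factor: (1 + 0.0455/1)^15.6 = 2.0019581
A = $31,932.46 × 2.0019581
A = $63,927.45

A = P(1 + r/n)^(nt) = $63,927.45


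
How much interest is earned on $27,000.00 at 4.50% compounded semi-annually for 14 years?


Compound interest earned = final amount − principal.
A = P(1 + r/n)^(nt) = $27,000.00 × (1 + 0.045/2)^(2 × 14) = $50,342.71
Interest = A − P = $50,342.71 − $27,000.00 = $23,342.71

Interest = A - P = $23,342.71


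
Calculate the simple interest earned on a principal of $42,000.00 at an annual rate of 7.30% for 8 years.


Simple interest formula: I = P × r × t
I = $42,000.00 × 0.073 × 8
I = $24,528.00

I = P × r × t = $24,528.00


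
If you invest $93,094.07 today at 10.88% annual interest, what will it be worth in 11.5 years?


Future value formula: FV = PV × (1 + r)^t
FV = $93,094.07 × (1 + 0.1088)^11.5
FV = $93,094.07 × 3.279533
FV = $305,305.07

FV = PV × (1 + r)^t = $305,305.07


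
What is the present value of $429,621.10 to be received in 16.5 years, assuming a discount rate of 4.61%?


Present value formula: PV = FV / (1 + r)^t
PV = $429,621.10 / (1 + 0.0461)^16.5
PV = $429,621.10 / 2.1035742
PV = $204,233.87

PV = FV / (1 + r)^t = $204,233.87


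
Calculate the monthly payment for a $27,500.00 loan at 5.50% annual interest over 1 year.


Loan payment formula: PMT = PV × r / (1 − (1 + r)^(−n))
Monthly rate r = 0.055/12 ≈ 0.00458333, n = 12 months
Denominator: 1 − (1 + 0.055/12)^(−12) = 0.053396
PMT = $27,500.00 × (0.055/12) / 0.053396
PMT = $2,360.51 per month

PMT = PV × r / (1-(1+r)^(-n)) = $2,360.51/month


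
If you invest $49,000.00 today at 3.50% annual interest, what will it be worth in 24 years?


Future value formula: FV = PV × (1 + r)^t
FV = $49,000.00 × (1 + 0.035)^24
FV = $49,000.00 × 2.2833285
FV = $111,883.10

FV = PV × (1 + r)^t = $111,883.10


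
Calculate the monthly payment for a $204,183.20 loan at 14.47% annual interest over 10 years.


Loan payment formula: PMT = PV × r / (1 − (1 + r)^(−n))
Monthly rate r = 0.1447/12 ≈ 0.01205833, n = 120 months
Denominator: 1 − (1 + 0.1447/12)^(−120) = 0.762680
PMT = $204,183.20 × (0.1447/12) / 0.762680
PMT = $3,228.23 per month

PMT = PV × r / (1-(1+r)^(-n)) = $3,228.23/month


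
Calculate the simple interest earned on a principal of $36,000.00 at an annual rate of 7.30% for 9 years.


Simple interest formula: I = P × r × t
I = $36,000.00 × 0.073 × 9
I = $23,652.00

I = P × r × t = $23,652.00


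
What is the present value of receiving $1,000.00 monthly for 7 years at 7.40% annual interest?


Present value of an ordinary annuity: PV = PMT × (1 − (1 + r)^(−n)) / r
Monthly rate r = 0.074/12 ≈ 0.00616667, n = 84
PV = $1,000.00 × (1 − (1 + 0.074/12)^(−84)) / (0.074/12)
PV = $1,000.00 × 65.406634
PV = $65,406.63

PV = PMT × (1-(1+r)^(-n))/r = $65,406.63


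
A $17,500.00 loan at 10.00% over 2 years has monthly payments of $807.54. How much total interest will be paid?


Total paid over the life of the loan = PMT × n.
Total paid = $807.54 × 24 = $19,380.96
Total interest = total paid − principal = $19,380.96 − $17,500.00 = $1,880.96

Total interest = (PMT × n) - PV = $1,880.96


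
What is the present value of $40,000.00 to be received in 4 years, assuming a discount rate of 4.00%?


Present value formula: PV = FV / (1 + r)^t
PV = $40,000.00 / (1 + 0.04)^4
PV = $40,000.00 / 1.1698586
PV = $34,192.17

PV = FV / (1 + r)^t = $34,192.17


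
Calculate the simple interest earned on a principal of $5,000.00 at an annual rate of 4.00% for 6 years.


Simple interest formula: I = P × r × t
I = $5,000.00 × 0.04 × 6
I = $1,200.00

I = P × r × t = $1,200.00


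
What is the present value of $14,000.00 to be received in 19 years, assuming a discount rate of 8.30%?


Present value formula: PV = FV / (1 + r)^t
PV = $14,000.00 / (1 + 0.083)^19
PV = $14,000.00 / 4.549259
PV = $3,077.42

PV = FV / (1 + r)^t = $3,077.42


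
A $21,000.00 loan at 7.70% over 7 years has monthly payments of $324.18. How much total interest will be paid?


Total paid over the life of the loan = PMT × n.
Total paid = $324.18 × 84 = $27,231.12
Total interest = total paid − principal = $27,231.12 − $21,000.00 = $6,231.12

Total interest = (PMT × n) - PV = $6,231.12


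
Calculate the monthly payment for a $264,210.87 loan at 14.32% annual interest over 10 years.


Loan payment formula: PMT = PV × r / (1 − (1 + r)^(−n))
Monthly rate r = 0.1432/12 ≈ 0.01193333, n = 120 months
Denominator: 1 − (1 + 0.1432/12)^(−120) = 0.759136
PMT = $264,210.87 × (0.1432/12) / 0.759136
PMT = $4,153.30 per month

PMT = PV × r / (1-(1+r)^(-n)) = $4,153.30/month


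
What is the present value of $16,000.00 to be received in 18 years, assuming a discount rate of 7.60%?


Present value formula: PV = FV / (1 + r)^t
PV = $16,000.00 / (1 + 0.076)^18
PV = $16,000.00 / 3.7378415
PV = $4,280.55

PV = FV / (1 + r)^t = $4,280.55


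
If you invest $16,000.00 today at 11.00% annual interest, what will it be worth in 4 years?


Future value formula: FV = PV × (1 + r)^t
FV = $16,000.00 × (1 + 0.11)^4
FV = $16,000.00 × 1.5180704
FV = $24,289.13

FV = PV × (1 + r)^t = $24,289.13


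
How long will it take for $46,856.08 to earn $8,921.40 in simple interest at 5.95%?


Rearrange the simple interest formula for t:
I = P × r × t  ⇒  t = I / (P × r)
t = $8,921.40 / ($46,856.08 × 0.0595)
t = 3.2

t = I/(P×r) = 3.2 years


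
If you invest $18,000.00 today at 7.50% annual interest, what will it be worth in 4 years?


Future value formula: FV = PV × (1 + r)^t
FV = $18,000.00 × (1 + 0.075)^4
FV = $18,000.00 × 1.335469
FV = $24,038.44

FV = PV × (1 + r)^t = $24,038.44


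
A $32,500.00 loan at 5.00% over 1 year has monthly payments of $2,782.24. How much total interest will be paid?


Total paid over the life of the loan = PMT × n.
Total paid = $2,782.24 × 12 = $33,386.88
Total interest = total paid − principal = $33,386.88 − $32,500.00 = $886.88

Total interest = (PMT × n) - PV = $886.88


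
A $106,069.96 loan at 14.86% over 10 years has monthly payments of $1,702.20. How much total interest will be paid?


Total paid over the life of the loan = PMT × n.
Total paid = $1,702.20 × 120 = $204,264.00
Total interest = total paid − principal = $204,264.00 − $106,069.96 = $98,194.04

Total interest = (PMT × n) - PV = $98,194.04


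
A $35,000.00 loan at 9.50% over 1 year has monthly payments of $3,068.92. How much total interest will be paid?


Total paid over the life of the loan = PMT × n.
Total paid = $3,068.92 × 12 = $36,827.04
Total interest = total paid − principal = $36,827.04 − $35,000.00 = $1,827.04

Total interest = (PMT × n) - PV = $1,827.04


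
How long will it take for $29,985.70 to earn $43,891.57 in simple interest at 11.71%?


Rearrange the simple interest formula for t:
I = P × r × t  ⇒  t = I / (P × r)
t = $43,891.57 / ($29,985.70 × 0.1171)
t = 12.5

t = I/(P×r) = 12.5 years


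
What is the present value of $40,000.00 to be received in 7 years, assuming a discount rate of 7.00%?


Present value formula: PV = FV / (1 + r)^t
PV = $40,000.00 / (1 + 0.07)^7
PV = $40,000.00 / 1.6057815
PV = $24,909.99

PV = FV / (1 + r)^t = $24,909.99


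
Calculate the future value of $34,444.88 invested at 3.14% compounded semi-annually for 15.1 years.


Compound interest formula: A = P(1 + r/n)^(nt)
A = $34,444.88 × (1 + 0.0314/2)^(2 × 15.1)
Growth factor: (1 + 0.0314/2)^30.2 = 1.6007248
A = $34,444.88 × 1.6007248
A = $55,136.77

A = P(1 + r/n)^(nt) = $55,136.77


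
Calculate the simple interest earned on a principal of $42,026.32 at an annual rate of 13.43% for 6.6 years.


Simple interest formula: I = P × r × t
I = $42,026.32 × 0.1343 × 6.6
I = $37,251.29

I = P × r × t = $37,251.29


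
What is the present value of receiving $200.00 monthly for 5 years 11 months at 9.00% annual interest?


Present value of an ordinary annuity: PV = PMT × (1 − (1 + r)^(−n)) / r
Monthly rate r = 0.09/12 = 0.0075, n = 71
PV = $200.00 × (1 − (1 + 0.09/12)^(−71)) / (0.09/12)
PV = $200.00 × 54.8929252
PV = $10,978.59

PV = PMT × (1-(1+r)^(-n))/r = $10,978.59


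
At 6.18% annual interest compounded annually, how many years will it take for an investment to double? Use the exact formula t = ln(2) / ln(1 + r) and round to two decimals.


Doubling condition: (1 + r)^t = 2
Take ln of both sides: t × ln(1 + r) = ln(2)
t = ln(2) / ln(1 + r)
t = 0.693147 / 0.059966
t = 11.56

t = ln(2) / ln(1 + r) = 11.56 years


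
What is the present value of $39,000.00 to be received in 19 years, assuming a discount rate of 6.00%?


Present value formula: PV = FV / (1 + r)^t
PV = $39,000.00 / (1 + 0.06)^19
PV = $39,000.00 / 3.025600
PV = $12,890.01

PV = FV / (1 + r)^t = $12,890.01


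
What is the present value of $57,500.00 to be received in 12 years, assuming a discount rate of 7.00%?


Present value formula: PV = FV / (1 + r)^t
PV = $57,500.00 / (1 + 0.07)^12
PV = $57,500.00 / 2.2521916
PV = $25,530.69

PV = FV / (1 + r)^t = $25,530.69


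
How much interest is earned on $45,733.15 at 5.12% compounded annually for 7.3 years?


Compound interest earned = final amount − principal.
A = P(1 + r/n)^(nt) = $45,733.15 × (1 + 0.0512/1)^(1 × 7.3) = $65,846.73
Interest = A − P = $65,846.73 − $45,733.15 = $20,113.58

Interest = A - P = $20,113.58


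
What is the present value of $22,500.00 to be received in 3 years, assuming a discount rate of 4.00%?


Present value formula: PV = FV / (1 + r)^t
PV = $22,500.00 / (1 + 0.04)^3
PV = $22,500.00 / 1.124864
PV = $20,002.42

PV = FV / (1 + r)^t = $20,002.42


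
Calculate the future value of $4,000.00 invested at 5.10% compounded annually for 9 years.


Compound interest formula: A = P(1 + r/n)^(nt)
A = $4,000.00 × (1 + 0.051/1)^(1 × 9)
Growth factor: (1 + 0.051/1)^9 = 1.564676
A = $4,000.00 × 1.564676
A = $6,258.70

A = P(1 + r/n)^(nt) = $6,258.70


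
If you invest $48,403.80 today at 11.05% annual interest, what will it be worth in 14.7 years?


Future value formula: FV = PV × (1 + r)^t
FV = $48,403.80 × (1 + 0.1105)^14.7
FV = $48,403.80 × 4.6679143
FV = $225,944.79

FV = PV × (1 + r)^t = $225,944.79


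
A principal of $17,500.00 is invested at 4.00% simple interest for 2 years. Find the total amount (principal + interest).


Total amount formula: A = P(1 + rt) = P + P·r·t
Interest: I = P × r × t = $17,500.00 × 0.04 × 2 = $1,400.00
A = P + I = $17,500.00 + $1,400.00 = $18,900.00

A = P + I = P(1 + rt) = $18,900.00


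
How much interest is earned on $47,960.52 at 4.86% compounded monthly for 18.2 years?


Compound interest earned = final amount − principal.
A = P(1 + r/n)^(nt) = $47,960.52 × (1 + 0.0486/12)^(12 × 18.2) = $115,944.52
Interest = A − P = $115,944.52 − $47,960.52 = $67,984.00

Interest = A - P = $67,984.00


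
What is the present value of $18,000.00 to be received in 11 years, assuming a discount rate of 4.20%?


Present value formula: PV = FV / (1 + r)^t
PV = $18,000.00 / (1 + 0.042)^11
PV = $18,000.00 / 1.572334
PV = $11,447.95

PV = FV / (1 + r)^t = $11,447.95


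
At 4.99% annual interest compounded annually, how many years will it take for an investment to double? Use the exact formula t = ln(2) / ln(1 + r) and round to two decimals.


Doubling condition: (1 + r)^t = 2
Take ln of both sides: t × ln(1 + r) = ln(2)
t = ln(2) / ln(1 + r)
t = 0.693147 / 0.048695
t = 14.23

t = ln(2) / ln(1 + r) = 14.23 years


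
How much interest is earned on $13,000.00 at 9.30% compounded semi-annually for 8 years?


Compound interest earned = final amount − principal.
A = P(1 + r/n)^(nt) = $13,000.00 × (1 + 0.093/2)^(2 × 8) = $26,901.16
Interest = A − P = $26,901.16 − $13,000.00 = $13,901.16

Interest = A - P = $13,901.16


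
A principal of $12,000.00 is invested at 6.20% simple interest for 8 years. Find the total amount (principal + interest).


Total amount formula: A = P(1 + rt) = P + P·r·t
Interest: I = P × r × t = $12,000.00 × 0.062 × 8 = $5,952.00
A = P + I = $12,000.00 + $5,952.00 = $17,952.00

A = P + I = P(1 + rt) = $17,952.00


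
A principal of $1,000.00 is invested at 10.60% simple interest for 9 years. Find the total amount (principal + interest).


Total amount formula: A = P(1 + rt) = P + P·r·t
Interest: I = P × r × t = $1,000.00 × 0.106 × 9 = $954.00
A = P + I = $1,000.00 + $954.00 = $1,954.00

A = P + I = P(1 + rt) = $1,954.00


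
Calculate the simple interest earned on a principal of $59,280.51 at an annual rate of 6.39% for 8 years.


Simple interest formula: I = P × r × t
I = $59,280.51 × 0.0639 × 8
I = $30,304.20

I = P × r × t = $30,304.20


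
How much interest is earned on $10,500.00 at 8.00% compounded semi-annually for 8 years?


Compound interest earned = final amount − principal.
A = P(1 + r/n)^(nt) = $10,500.00 × (1 + 0.08/2)^(2 × 8) = $19,666.30
Interest = A − P = $19,666.30 − $10,500.00 = $9,166.30

Interest = A - P = $9,166.30


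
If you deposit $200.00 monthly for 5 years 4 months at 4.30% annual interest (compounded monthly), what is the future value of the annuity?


Future value of an ordinary annuity: FV = PMT × ((1 + r)^n − 1) / r
Monthly rate r = 0.043/12 ≈ 0.00358333, n = 64
FV = $200.00 × ((1 + 0.043/12)^64 − 1) / (0.043/12)
FV = $200.00 × 71.789514
FV = $14,357.90

FV = PMT × ((1+r)^n - 1)/r = $14,357.90


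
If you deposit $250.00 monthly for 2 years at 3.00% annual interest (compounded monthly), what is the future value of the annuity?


Future value of an ordinary annuity: FV = PMT × ((1 + r)^n − 1) / r
Monthly rate r = 0.03/12 = 0.0025, n = 24
FV = $250.00 × ((1 + 0.03/12)^24 − 1) / (0.03/12)
FV = $250.00 × 24.702818
FV = $6,175.70

FV = PMT × ((1+r)^n - 1)/r = $6,175.70


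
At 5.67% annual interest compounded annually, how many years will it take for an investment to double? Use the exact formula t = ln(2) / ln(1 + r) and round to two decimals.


Doubling condition: (1 + r)^t = 2
Take ln of both sides: t × ln(1 + r) = ln(2)
t = ln(2) / ln(1 + r)
t = 0.693147 / 0.055151
t = 12.57

t = ln(2) / ln(1 + r) = 12.57 years


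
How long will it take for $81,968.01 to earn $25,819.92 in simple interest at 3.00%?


Rearrange the simple interest formula for t:
I = P × r × t  ⇒  t = I / (P × r)
t = $25,819.92 / ($81,968.01 × 0.03)
t = 10.5

t = I/(P×r) = 10.5 years


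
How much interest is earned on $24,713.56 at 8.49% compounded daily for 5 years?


Compound interest earned = final amount − principal.
A = P(1 + r/n)^(nt) = $24,713.56 × (1 + 0.0849/365)^(365 × 5) = $37,780.86
Interest = A − P = $37,780.86 − $24,713.56 = $13,067.30

Interest = A - P = $13,067.30


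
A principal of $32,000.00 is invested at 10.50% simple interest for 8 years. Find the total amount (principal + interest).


Total amount formula: A = P(1 + rt) = P + P·r·t
Interest: I = P × r × t = $32,000.00 × 0.105 × 8 = $26,880.00
A = P + I = $32,000.00 + $26,880.00 = $58,880.00

A = P + I = P(1 + rt) = $58,880.00


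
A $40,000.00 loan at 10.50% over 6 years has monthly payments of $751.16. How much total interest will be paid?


Total paid over the life of the loan = PMT × n.
Total paid = $751.16 × 72 = $54,083.52
Total interest = total paid − principal = $54,083.52 − $40,000.00 = $14,083.52

Total interest = (PMT × n) - PV = $14,083.52


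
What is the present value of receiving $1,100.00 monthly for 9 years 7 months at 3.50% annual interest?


Present value of an ordinary annuity: PV = PMT × (1 − (1 + r)^(−n)) / r
Monthly rate r = 0.035/12 ≈ 0.00291667, n = 115
PV = $1,100.00 × (1 − (1 + 0.035/12)^(−115)) / (0.035/12)
PV = $1,100.00 × 97.580826
PV = $107,338.91

PV = PMT × (1-(1+r)^(-n))/r = $107,338.91


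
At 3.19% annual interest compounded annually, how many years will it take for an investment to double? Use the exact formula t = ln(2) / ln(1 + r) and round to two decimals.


Doubling condition: (1 + r)^t = 2
Take ln of both sides: t × ln(1 + r) = ln(2)
t = ln(2) / ln(1 + r)
t = 0.693147 / 0.031402
t = 22.07

t = ln(2) / ln(1 + r) = 22.07 years


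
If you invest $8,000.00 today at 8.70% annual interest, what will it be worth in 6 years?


Future value formula: FV = PV × (1 + r)^t
FV = $8,000.00 × (1 + 0.087)^6
FV = $8,000.00 × 1.649595
FV = $13,196.76

FV = PV × (1 + r)^t = $13,196.76


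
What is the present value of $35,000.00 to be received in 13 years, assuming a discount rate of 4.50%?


Present value formula: PV = FV / (1 + r)^t
PV = $35,000.00 / (1 + 0.045)^13
PV = $35,000.00 / 1.772196
PV = $19,749.51

PV = FV / (1 + r)^t = $19,749.51


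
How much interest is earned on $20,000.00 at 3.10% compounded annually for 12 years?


Compound interest earned = final amount − principal.
A = P(1 + r/n)^(nt) = $20,000.00 × (1 + 0.031/1)^(1 × 12) = $28,849.21
Interest = A − P = $28,849.21 − $20,000.00 = $8,849.21

Interest = A - P = $8,849.21


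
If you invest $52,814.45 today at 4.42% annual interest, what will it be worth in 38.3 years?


Future value formula: FV = PV × (1 + r)^t
FV = $52,814.45 × (1 + 0.0442)^38.3
FV = $52,814.45 × 5.2410136
FV = $276,801.25

FV = PV × (1 + r)^t = $276,801.25


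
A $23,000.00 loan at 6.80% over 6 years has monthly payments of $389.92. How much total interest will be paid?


Total paid over the life of the loan = PMT × n.
Total paid = $389.92 × 72 = $28,074.24
Total interest = total paid − principal = $28,074.24 − $23,000.00 = $5,074.24

Total interest = (PMT × n) - PV = $5,074.24


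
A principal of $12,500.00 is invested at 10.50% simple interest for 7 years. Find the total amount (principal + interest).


Total amount formula: A = P(1 + rt) = P + P·r·t
Interest: I = P × r × t = $12,500.00 × 0.105 × 7 = $9,187.50
A = P + I = $12,500.00 + $9,187.50 = $21,687.50

A = P + I = P(1 + rt) = $21,687.50


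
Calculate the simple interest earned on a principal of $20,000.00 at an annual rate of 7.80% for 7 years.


Simple interest formula: I = P × r × t
I = $20,000.00 × 0.078 × 7
I = $10,920.00

I = P × r × t = $10,920.00


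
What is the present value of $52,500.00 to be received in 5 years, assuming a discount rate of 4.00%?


Present value formula: PV = FV / (1 + r)^t
PV = $52,500.00 / (1 + 0.04)^5
PV = $52,500.00 / 1.216653
PV = $43,151.17

PV = FV / (1 + r)^t = $43,151.17


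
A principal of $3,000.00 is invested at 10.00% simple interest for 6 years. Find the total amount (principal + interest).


Total amount formula: A = P(1 + rt) = P + P·r·t
Interest: I = P × r × t = $3,000.00 × 0.1 × 6 = $1,800.00
A = P + I = $3,000.00 + $1,800.00 = $4,800.00

A = P + I = P(1 + rt) = $4,800.00


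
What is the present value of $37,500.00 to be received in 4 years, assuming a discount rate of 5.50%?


Present value formula: PV = FV / (1 + r)^t
PV = $37,500.00 / (1 + 0.055)^4
PV = $37,500.00 / 1.2388247
PV = $30,270.63

PV = FV / (1 + r)^t = $30,270.63


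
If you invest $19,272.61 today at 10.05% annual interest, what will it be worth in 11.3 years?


Future value formula: FV = PV × (1 + r)^t
FV = $19,272.61 × (1 + 0.1005)^11.3
FV = $19,272.61 × 2.9509886
FV = $56,873.25

FV = PV × (1 + r)^t = $56,873.25


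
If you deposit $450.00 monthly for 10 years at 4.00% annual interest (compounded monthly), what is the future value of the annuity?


Future value of an ordinary annuity: FV = PMT × ((1 + r)^n − 1) / r
Monthly rate r = 0.04/12 ≈ 0.00333333, n = 120
FV = $450.00 × ((1 + 0.04/12)^120 − 1) / (0.04/12)
FV = $450.00 × 147.249805
FV = $66,262.41

FV = PMT × ((1+r)^n - 1)/r = $66,262.41


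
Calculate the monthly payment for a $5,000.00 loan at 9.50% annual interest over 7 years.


Loan payment formula: PMT = PV × r / (1 − (1 + r)^(−n))
Monthly rate r = 0.095/12 ≈ 0.00791667, n = 84 months
Denominator: 1 − (1 + 0.095/12)^(−84) = 0.484378
PMT = $5,000.00 × (0.095/12) / 0.484378
PMT = $81.72 per month

PMT = PV × r / (1-(1+r)^(-n)) = $81.72/month


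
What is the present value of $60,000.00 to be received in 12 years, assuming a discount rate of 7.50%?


Present value formula: PV = FV / (1 + r)^t
PV = $60,000.00 / (1 + 0.075)^12
PV = $60,000.00 / 2.3817796
PV = $25,191.25

PV = FV / (1 + r)^t = $25,191.25


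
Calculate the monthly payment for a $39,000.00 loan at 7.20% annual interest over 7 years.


Loan payment formula: PMT = PV × r / (1 − (1 + r)^(−n))
Monthly rate r = 0.072/12 = 0.006, n = 84 months
Denominator: 1 − (1 + 0.072/12)^(−84) = 0.3949802
PMT = $39,000.00 × (0.072/12) / 0.3949802
PMT = $592.43 per month

PMT = PV × r / (1-(1+r)^(-n)) = $592.43/month


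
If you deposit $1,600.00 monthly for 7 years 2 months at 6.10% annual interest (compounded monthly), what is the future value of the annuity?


Future value of an ordinary annuity: FV = PMT × ((1 + r)^n − 1) / r
Monthly rate r = 0.061/12 ≈ 0.00508333, n = 86
FV = $1,600.00 × ((1 + 0.061/12)^86 − 1) / (0.061/12)
FV = $1,600.00 × 107.527964
FV = $172,044.74

FV = PMT × ((1+r)^n - 1)/r = $172,044.74


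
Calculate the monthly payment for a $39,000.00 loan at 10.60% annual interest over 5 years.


Loan payment formula: PMT = PV × r / (1 − (1 + r)^(−n))
Monthly rate r = 0.106/12 ≈ 0.00883333, n = 60 months
Denominator: 1 − (1 + 0.106/12)^(−60) = 0.4100237
PMT = $39,000.00 × (0.106/12) / 0.4100237
PMT = $840.20 per month

PMT = PV × r / (1-(1+r)^(-n)) = $840.20/month


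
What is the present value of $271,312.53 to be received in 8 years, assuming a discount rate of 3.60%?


Present value formula: PV = FV / (1 + r)^t
PV = $271,312.53 / (1 + 0.036)^8
PV = $271,312.53 / 1.32702176
PV = $204,452.21

PV = FV / (1 + r)^t = $204,452.21


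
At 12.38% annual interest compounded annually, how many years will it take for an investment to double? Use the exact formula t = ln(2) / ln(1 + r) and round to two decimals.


Doubling condition: (1 + r)^t = 2
Take ln of both sides: t × ln(1 + r) = ln(2)
t = ln(2) / ln(1 + r)
t = 0.693147 / 0.116716
t = 5.94

t = ln(2) / ln(1 + r) = 5.94 years


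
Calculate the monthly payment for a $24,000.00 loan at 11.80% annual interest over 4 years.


Loan payment formula: PMT = PV × r / (1 − (1 + r)^(−n))
Monthly rate r = 0.118/12 ≈ 0.00983333, n = 48 months
Denominator: 1 − (1 + 0.118/12)^(−48) = 0.374807
PMT = $24,000.00 × (0.118/12) / 0.374807
PMT = $629.66 per month

PMT = PV × r / (1-(1+r)^(-n)) = $629.66/month


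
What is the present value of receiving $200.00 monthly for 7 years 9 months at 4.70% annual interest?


Present value of an ordinary annuity: PV = PMT × (1 − (1 + r)^(−n)) / r
Monthly rate r = 0.047/12 ≈ 0.00391667, n = 93
PV = $200.00 × (1 − (1 + 0.047/12)^(−93)) / (0.047/12)
PV = $200.00 × 77.818229
PV = $15,563.65

PV = PMT × (1-(1+r)^(-n))/r = $15,563.65


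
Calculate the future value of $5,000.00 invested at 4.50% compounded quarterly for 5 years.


Compound interest formula: A = P(1 + r/n)^(nt)
A = $5,000.00 × (1 + 0.045/4)^(4 × 5)
Growth factor: (1 + 0.045/4)^20 = 1.2507505
A = $5,000.00 × 1.2507505
A = $6,253.75

A = P(1 + r/n)^(nt) = $6,253.75


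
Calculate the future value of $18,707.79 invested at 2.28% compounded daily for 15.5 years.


Compound interest formula: A = P(1 + r/n)^(nt)
A = $18,707.79 × (1 + 0.0228/365)^(365 × 15.5)
Growth factor: (1 + 0.0228/365)^5657.5 = 1.423885
A = $18,707.79 × 1.423885
A = $26,637.74

A = P(1 + r/n)^(nt) = $26,637.74


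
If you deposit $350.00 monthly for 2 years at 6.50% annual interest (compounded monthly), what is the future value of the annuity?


Future value of an ordinary annuity: FV = PMT × ((1 + r)^n − 1) / r
Monthly rate r = 0.065/12 ≈ 0.00541667, n = 24
FV = $350.00 × ((1 + 0.065/12)^24 − 1) / (0.065/12)
FV = $350.00 × 25.556111
FV = $8,944.64

FV = PMT × ((1+r)^n - 1)/r = $8,944.64


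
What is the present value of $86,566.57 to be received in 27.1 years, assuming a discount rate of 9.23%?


Present value formula: PV = FV / (1 + r)^t
PV = $86,566.57 / (1 + 0.0923)^27.1
PV = $86,566.57 / 10.9412364
PV = $7,911.95

PV = FV / (1 + r)^t = $7,911.95


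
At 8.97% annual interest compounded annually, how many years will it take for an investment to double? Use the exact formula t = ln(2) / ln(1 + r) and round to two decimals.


Doubling condition: (1 + r)^t = 2
Take ln of both sides: t × ln(1 + r) = ln(2)
t = ln(2) / ln(1 + r)
t = 0.693147 / 0.085902
t = 8.07

t = ln(2) / ln(1 + r) = 8.07 years


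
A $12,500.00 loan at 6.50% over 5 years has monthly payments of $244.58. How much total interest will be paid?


Total paid over the life of the loan = PMT × n.
Total paid = $244.58 × 60 = $14,674.80
Total interest = total paid − principal = $14,674.80 − $12,500.00 = $2,174.80

Total interest = (PMT × n) - PV = $2,174.80


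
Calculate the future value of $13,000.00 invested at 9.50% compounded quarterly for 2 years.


Compound interest formula: A = P(1 + r/n)^(nt)
A = $13,000.00 × (1 + 0.095/4)^(4 × 2)
Growth factor: (1 + 0.095/4)^8 = 1.206567
A = $13,000.00 × 1.206567
A = $15,685.37

A = P(1 + r/n)^(nt) = $15,685.37


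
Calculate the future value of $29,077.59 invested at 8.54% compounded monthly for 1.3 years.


Compound interest formula: A = P(1 + r/n)^(nt)
A = $29,077.59 × (1 + 0.0854/12)^(12 × 1.3)
Growth factor: (1 + 0.0854/12)^15.6 = 1.116978
A = $29,077.59 × 1.116978
A = $32,479.03

A = P(1 + r/n)^(nt) = $32,479.03


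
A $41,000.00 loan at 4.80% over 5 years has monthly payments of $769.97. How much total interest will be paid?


Total paid over the life of the loan = PMT × n.
Total paid = $769.97 × 60 = $46,198.20
Total interest = total paid − principal = $46,198.20 − $41,000.00 = $5,198.20

Total interest = (PMT × n) - PV = $5,198.20


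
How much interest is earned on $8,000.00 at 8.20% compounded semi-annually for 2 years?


Compound interest earned = final amount − principal.
A = P(1 + r/n)^(nt) = $8,000.00 × (1 + 0.082/2)^(2 × 2) = $9,394.92
Interest = A − P = $9,394.92 − $8,000.00 = $1,394.92

Interest = A - P = $1,394.92


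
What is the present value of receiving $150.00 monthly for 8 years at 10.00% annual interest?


Present value of an ordinary annuity: PV = PMT × (1 − (1 + r)^(−n)) / r
Monthly rate r = 0.1/12 ≈ 0.00833333, n = 96
PV = $150.00 × (1 − (1 + 0.1/12)^(−96)) / (0.1/12)
PV = $150.00 × 65.901488
PV = $9,885.22

PV = PMT × (1-(1+r)^(-n))/r = $9,885.22


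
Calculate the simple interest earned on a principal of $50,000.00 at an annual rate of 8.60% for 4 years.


Simple interest formula: I = P × r × t
I = $50,000.00 × 0.086 × 4
I = $17,200.00

I = P × r × t = $17,200.00


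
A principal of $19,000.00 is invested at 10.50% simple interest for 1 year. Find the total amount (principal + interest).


Total amount formula: A = P(1 + rt) = P + P·r·t
Interest: I = P × r × t = $19,000.00 × 0.105 × 1 = $1,995.00
A = P + I = $19,000.00 + $1,995.00 = $20,995.00

A = P + I = P(1 + rt) = $20,995.00


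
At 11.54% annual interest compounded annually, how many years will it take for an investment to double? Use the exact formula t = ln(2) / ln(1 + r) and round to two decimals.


Doubling condition: (1 + r)^t = 2
Take ln of both sides: t × ln(1 + r) = ln(2)
t = ln(2) / ln(1 + r)
t = 0.693147 / 0.109213
t = 6.35

t = ln(2) / ln(1 + r) = 6.35 years


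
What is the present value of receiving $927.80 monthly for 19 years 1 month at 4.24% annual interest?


Present value of an ordinary annuity: PV = PMT × (1 − (1 + r)^(−n)) / r
Monthly rate r = 0.0424/12 ≈ 0.00353333, n = 229
PV = $927.80 × (1 − (1 + 0.0424/12)^(−229)) / (0.0424/12)
PV = $927.80 × 156.826642
PV = $145,503.76

PV = PMT × (1-(1+r)^(-n))/r = $145,503.76


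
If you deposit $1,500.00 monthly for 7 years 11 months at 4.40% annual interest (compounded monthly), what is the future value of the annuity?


Future value of an ordinary annuity: FV = PMT × ((1 + r)^n − 1) / r
Monthly rate r = 0.044/12 ≈ 0.00366667, n = 95
FV = $1,500.00 × ((1 + 0.044/12)^95 − 1) / (0.044/12)
FV = $1,500.00 × 113.400593
FV = $170,100.89

FV = PMT × ((1+r)^n - 1)/r = $170,100.89


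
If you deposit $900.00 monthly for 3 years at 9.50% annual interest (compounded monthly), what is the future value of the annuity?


Future value of an ordinary annuity: FV = PMT × ((1 + r)^n − 1) / r
Monthly rate r = 0.095/12 ≈ 0.00791667, n = 36
FV = $900.00 × ((1 + 0.095/12)^36 − 1) / (0.095/12)
FV = $900.00 × 41.465760
FV = $37,319.18

FV = PMT × ((1+r)^n - 1)/r = $37,319.18


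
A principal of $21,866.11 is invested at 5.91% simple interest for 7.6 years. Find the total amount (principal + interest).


Total amount formula: A = P(1 + rt) = P + P·r·t
Interest: I = P × r × t = $21,866.11 × 0.0591 × 7.6 = $9,821.38
A = P + I = $21,866.11 + $9,821.38 = $31,687.49

A = P + I = P(1 + rt) = $31,687.49


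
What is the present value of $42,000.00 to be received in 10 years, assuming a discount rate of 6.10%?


Present value formula: PV = FV / (1 + r)^t
PV = $42,000.00 / (1 + 0.061)^10
PV = $42,000.00 / 1.8078144
PV = $23,232.47

PV = FV / (1 + r)^t = $23,232.47


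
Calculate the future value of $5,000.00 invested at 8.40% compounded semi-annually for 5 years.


Compound interest formula: A = P(1 + r/n)^(nt)
A = $5,000.00 × (1 + 0.084/2)^(2 × 5)
Growth factor: (1 + 0.084/2)^10 = 1.508958
A = $5,000.00 × 1.508958
A = $7,544.79

A = P(1 + r/n)^(nt) = $7,544.79


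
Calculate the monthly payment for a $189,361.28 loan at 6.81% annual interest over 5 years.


Loan payment formula: PMT = PV × r / (1 − (1 + r)^(−n))
Monthly rate r = 0.0681/12 = 0.005675, n = 60 months
Denominator: 1 − (1 + 0.0681/12)^(−60) = 0.287900
PMT = $189,361.28 × (0.0681/12) / 0.287900
PMT = $3,732.63 per month

PMT = PV × r / (1-(1+r)^(-n)) = $3,732.63/month


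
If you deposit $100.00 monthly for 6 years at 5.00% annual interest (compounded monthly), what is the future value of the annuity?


Future value of an ordinary annuity: FV = PMT × ((1 + r)^n − 1) / r
Monthly rate r = 0.05/12 ≈ 0.00416667, n = 72
FV = $100.00 × ((1 + 0.05/12)^72 − 1) / (0.05/12)
FV = $100.00 × 83.764259
FV = $8,376.43

FV = PMT × ((1+r)^n - 1)/r = $8,376.43


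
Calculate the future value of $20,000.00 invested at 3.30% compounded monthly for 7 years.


Compound interest formula: A = P(1 + r/n)^(nt)
A = $20,000.00 × (1 + 0.033/12)^(12 × 7)
Growth factor: (1 + 0.033/12)^84 = 1.259460
A = $20,000.00 × 1.259460
A = $25,189.20

A = P(1 + r/n)^(nt) = $25,189.20


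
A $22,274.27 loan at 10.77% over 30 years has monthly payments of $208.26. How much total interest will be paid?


Total paid over the life of the loan = PMT × n.
Total paid = $208.26 × 360 = $74,973.60
Total interest = total paid − principal = $74,973.60 − $22,274.27 = $52,699.33

Total interest = (PMT × n) - PV = $52,699.33


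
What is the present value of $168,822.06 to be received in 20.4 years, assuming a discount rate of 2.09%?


Present value formula: PV = FV / (1 + r)^t
PV = $168,822.06 / (1 + 0.0209)^20.4
PV = $168,822.06 / 1.5249562
PV = $110,706.17

PV = FV / (1 + r)^t = $110,706.17


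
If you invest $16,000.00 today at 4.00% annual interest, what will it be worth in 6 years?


Future value formula: FV = PV × (1 + r)^t
FV = $16,000.00 × (1 + 0.04)^6
FV = $16,000.00 × 1.265319
FV = $20,245.10

FV = PV × (1 + r)^t = $20,245.10


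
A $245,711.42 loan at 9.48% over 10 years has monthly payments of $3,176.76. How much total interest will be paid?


Total paid over the life of the loan = PMT × n.
Total paid = $3,176.76 × 120 = $381,211.20
Total interest = total paid − principal = $381,211.20 − $245,711.42 = $135,499.78

Total interest = (PMT × n) - PV = $135,499.78


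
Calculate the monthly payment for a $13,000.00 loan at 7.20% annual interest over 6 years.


Loan payment formula: PMT = PV × r / (1 − (1 + r)^(−n))
Monthly rate r = 0.072/12 = 0.006, n = 72 months
Denominator: 1 − (1 + 0.072/12)^(−72) = 0.349952
PMT = $13,000.00 × (0.072/12) / 0.349952
PMT = $222.89 per month

PMT = PV × r / (1-(1+r)^(-n)) = $222.89/month


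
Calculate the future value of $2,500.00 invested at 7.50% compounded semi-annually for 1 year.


Compound interest formula: A = P(1 + r/n)^(nt)
A = $2,500.00 × (1 + 0.075/2)^(2 × 1)
Growth factor: (1 + 0.075/2)^2 = 1.0764063
A = $2,500.00 × 1.0764063
A = $2,691.02

A = P(1 + r/n)^(nt) = $2,691.02


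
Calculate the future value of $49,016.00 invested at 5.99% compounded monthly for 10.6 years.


Compound interest formula: A = P(1 + r/n)^(nt)
A = $49,016.00 × (1 + 0.0599/12)^(12 × 10.6)
Growth factor: (1 + 0.0599/12)^127.2 = 1.883931
A = $49,016.00 × 1.883931
A = $92,342.76

A = P(1 + r/n)^(nt) = $92,342.76


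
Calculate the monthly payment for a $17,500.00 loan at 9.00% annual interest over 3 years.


Loan payment formula: PMT = PV × r / (1 − (1 + r)^(−n))
Monthly rate r = 0.09/12 = 0.0075, n = 36 months
Denominator: 1 − (1 + 0.09/12)^(−36) = 0.235851
PMT = $17,500.00 × (0.09/12) / 0.235851
PMT = $556.50 per month

PMT = PV × r / (1-(1+r)^(-n)) = $556.50/month
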